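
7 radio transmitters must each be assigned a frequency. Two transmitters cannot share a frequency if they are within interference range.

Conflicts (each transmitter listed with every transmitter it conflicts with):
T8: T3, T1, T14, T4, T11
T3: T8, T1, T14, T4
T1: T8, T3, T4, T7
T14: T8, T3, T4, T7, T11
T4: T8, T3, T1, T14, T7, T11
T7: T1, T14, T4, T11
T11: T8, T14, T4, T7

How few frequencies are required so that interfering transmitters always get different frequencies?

T14, T4, T7, T11 pairwise conflict, so at least 4 frequencies are needed.
4 frequencies suffice: frequency 1 → {T4}; frequency 2 → {T8, T7}; frequency 3 → {T1, T14}; frequency 4 → {T3, T11}. Every pair that conflicts lands in different frequencies.

4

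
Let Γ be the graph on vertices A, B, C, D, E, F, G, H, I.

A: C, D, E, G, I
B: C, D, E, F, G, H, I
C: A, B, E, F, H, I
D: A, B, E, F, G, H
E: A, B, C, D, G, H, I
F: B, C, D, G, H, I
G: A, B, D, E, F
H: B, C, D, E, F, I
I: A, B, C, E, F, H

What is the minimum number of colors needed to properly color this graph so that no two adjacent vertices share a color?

B, C, F, H, I are pairwise adjacent (a clique of size 5), so at least 5 colors are needed.
One proper 5-coloring: A=blue, B=blue, C=yellow, D=green, E=red, F=red, G=yellow, H=purple, I=green. Each edge has distinct colors on its endpoints.

5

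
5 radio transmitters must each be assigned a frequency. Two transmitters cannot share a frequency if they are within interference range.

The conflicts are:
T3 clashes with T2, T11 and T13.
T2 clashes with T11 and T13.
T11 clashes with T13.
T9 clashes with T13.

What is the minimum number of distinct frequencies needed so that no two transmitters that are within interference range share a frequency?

4

T3, T2, T11, T13 pairwise conflict, so at least 4 frequencies are needed.
4 frequencies suffice: frequency 1 → {T13}; frequency 2 → {T2, T9}; frequency 3 → {T3}; frequency 4 → {T11}. No two conflicting transmitters share a frequency.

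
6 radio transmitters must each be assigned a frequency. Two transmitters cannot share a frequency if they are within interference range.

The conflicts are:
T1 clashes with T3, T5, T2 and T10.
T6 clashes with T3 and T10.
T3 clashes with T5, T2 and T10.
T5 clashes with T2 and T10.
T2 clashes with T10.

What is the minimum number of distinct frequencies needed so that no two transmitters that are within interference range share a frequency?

T1, T3, T5, T2, T10 pairwise conflict, so at least 5 frequencies are needed.
5 frequencies suffice: frequency 1 → {T10}; frequency 2 → {T3}; frequency 3 → {T6, T2}; frequency 4 → {T5}; frequency 5 → {T1}. Each listed conflict is separated.

5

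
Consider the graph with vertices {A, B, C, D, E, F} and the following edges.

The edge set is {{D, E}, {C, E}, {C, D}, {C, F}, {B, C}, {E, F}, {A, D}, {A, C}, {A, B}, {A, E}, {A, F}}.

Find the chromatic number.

A, C, D, E are mutually adjacent (a clique of size 4), so at least 4 colors are needed.
4 colors suffice: color red → {A}; color blue → {C}; color green → {B, E}; color yellow → {D, F}. Each edge has distinct colors on its endpoints.

4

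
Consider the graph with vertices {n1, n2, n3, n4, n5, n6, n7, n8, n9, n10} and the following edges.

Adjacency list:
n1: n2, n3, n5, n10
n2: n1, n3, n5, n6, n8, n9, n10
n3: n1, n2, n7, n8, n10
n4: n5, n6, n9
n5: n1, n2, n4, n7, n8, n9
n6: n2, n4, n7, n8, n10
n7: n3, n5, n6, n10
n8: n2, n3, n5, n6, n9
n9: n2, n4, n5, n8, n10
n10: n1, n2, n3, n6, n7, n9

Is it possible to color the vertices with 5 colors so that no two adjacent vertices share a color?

The chromatic number is 4. n1, n2, n3, n10 are mutually adjacent (a clique of size 4), so at least 4 colors are needed.
4 colors suffice: color 1 → {n2, n4, n7}; color 2 → {n5, n10}; color 3 → {n3, n6, n9}; color 4 → {n1, n8}.
Since 5 ≥ 4, a proper 5-coloring certainly exists.

Yes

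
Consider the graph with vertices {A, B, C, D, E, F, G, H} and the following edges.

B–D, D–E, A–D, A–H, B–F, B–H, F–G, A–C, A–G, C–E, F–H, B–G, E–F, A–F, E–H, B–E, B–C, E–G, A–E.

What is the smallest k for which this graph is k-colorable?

A, E, F, G are pairwise adjacent (a clique of size 4), so at least 4 colors are needed.
4 colors suffice: A=2, B=2, C=3, D=3, E=1, F=3, G=4, H=4. No two adjacent vertices share a color.

4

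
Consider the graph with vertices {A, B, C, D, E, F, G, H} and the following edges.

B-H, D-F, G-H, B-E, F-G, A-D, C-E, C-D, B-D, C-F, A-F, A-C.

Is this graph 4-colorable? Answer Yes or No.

Yes

The chromatic number is 4. A, C, D, F form a clique, so at least 4 colors are needed.
4 colors suffice: A=yellow, B=red, C=red, D=blue, E=blue, F=green, G=red, H=blue.
That is already a proper 4-coloring.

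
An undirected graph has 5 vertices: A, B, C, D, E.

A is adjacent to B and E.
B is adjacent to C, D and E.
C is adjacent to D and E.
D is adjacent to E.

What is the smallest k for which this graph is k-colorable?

B, C, D, E are mutually adjacent (a clique of size 4), so at least 4 colors are needed.
A valid assignment using 4 colors: A=3, B=2, C=3, D=4, E=1. Every edge joins two different colors.

4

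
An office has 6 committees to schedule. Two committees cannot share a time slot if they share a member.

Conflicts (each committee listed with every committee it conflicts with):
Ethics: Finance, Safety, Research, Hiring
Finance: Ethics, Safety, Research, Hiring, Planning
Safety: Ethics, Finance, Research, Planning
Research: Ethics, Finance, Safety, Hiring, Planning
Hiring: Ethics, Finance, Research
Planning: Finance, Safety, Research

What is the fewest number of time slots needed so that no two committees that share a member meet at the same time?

Ethics, Finance, Safety, Research are mutually in conflict, so at least 4 time slots are needed.
4 time slots suffice: time slot 1 → {Research}; time slot 2 → {Finance}; time slot 3 → {Safety, Hiring}; time slot 4 → {Ethics, Planning}. No two conflicting committees share a time slot.

4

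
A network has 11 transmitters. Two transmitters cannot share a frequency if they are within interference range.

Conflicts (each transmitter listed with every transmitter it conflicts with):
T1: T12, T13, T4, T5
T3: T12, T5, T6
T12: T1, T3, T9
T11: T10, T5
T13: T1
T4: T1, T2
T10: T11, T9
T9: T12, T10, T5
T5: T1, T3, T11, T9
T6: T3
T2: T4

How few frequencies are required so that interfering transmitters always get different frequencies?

T11 and T5 conflict, so at least 2 frequencies are needed.
2 frequencies suffice: frequency 1 → {T12, T13, T4, T10, T5, T6}; frequency 2 → {T1, T3, T11, T9, T2}. Every pair that conflicts lands in different frequencies.

2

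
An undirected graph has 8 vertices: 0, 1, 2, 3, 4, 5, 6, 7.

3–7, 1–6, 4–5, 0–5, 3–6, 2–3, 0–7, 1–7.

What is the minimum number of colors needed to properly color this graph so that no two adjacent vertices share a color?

4 and 5 are adjacent, so at least 2 colors are needed.
One proper 2-coloring: 0=red, 1=red, 2=blue, 3=red, 4=red, 5=blue, 6=blue, 7=blue. No two adjacent vertices share a color.

2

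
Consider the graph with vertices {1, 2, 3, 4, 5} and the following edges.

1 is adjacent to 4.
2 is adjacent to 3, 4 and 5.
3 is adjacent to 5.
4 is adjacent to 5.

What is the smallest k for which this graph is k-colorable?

3

2, 4, 5 are mutually adjacent, so at least 3 colors are needed.
One proper 3-coloring: 1=b, 2=b, 3=a, 4=a, 5=c. Every edge joins two different colors.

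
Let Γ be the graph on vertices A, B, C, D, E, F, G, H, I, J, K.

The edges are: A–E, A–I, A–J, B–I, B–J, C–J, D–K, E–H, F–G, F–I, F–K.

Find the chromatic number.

E and H are adjacent, so at least 2 colors are needed.
2 colors suffice: color red → {E, G, I, J, K}; color blue → {A, B, C, D, F, H}. Every edge joins two different colors.

2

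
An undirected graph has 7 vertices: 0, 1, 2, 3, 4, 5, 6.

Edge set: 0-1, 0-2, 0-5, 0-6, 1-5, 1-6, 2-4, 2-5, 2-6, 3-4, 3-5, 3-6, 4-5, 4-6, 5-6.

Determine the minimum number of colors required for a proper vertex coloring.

0, 1, 5, 6 are mutually adjacent (a clique of size 4), so at least 4 colors are needed.
4 colors suffice: color a → {5}; color b → {6}; color c → {0, 4}; color d → {1, 2, 3}. Every edge joins two different colors.

4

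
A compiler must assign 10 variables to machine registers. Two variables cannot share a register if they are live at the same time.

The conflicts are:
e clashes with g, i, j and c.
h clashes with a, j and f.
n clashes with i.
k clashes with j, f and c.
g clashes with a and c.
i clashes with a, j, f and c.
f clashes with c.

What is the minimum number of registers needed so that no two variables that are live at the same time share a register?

e, i, j pairwise conflict, so at least 3 registers are needed.
3 registers suffice: register 1 → {h, k, g, i}; register 2 → {n, a, j, c}; register 3 → {e, f}. Every pair that conflicts lands in different registers.

3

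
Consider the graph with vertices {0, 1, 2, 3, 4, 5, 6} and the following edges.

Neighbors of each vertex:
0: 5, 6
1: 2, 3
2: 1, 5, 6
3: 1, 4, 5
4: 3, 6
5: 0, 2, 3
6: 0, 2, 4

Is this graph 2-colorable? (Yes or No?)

No

The cycle 3-4-6-2-1-3 has odd length 5, so it cannot be 2-colored; at least 3 colors are needed.
So 2 colors are not enough.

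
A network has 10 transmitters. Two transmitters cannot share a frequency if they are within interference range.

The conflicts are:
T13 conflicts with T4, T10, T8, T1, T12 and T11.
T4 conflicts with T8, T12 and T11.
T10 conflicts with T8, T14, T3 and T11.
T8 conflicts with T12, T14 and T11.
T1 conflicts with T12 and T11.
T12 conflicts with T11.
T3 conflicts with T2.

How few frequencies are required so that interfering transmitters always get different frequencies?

5

T13, T4, T8, T12, T11 are mutually in conflict, so at least 5 frequencies are needed.
A valid assignment using 5 frequencies: T13=1, T4=5, T10=4, T8=2, T1=2, T12=4, T14=1, T3=1, T11=3, T2=2. Every pair that conflicts lands in different frequencies.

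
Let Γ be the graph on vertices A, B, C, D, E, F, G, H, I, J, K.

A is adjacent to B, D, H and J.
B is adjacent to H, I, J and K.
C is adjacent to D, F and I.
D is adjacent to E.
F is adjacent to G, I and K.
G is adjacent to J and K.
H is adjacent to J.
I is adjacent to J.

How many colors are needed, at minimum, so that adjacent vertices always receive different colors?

A, B, H, J form a clique, so at least 4 colors are needed.
A valid assignment using 4 colors: A=3, B=2, C=2, D=1, E=2, F=1, G=2, H=4, I=3, J=1, K=3. Each edge has distinct colors on its endpoints.

4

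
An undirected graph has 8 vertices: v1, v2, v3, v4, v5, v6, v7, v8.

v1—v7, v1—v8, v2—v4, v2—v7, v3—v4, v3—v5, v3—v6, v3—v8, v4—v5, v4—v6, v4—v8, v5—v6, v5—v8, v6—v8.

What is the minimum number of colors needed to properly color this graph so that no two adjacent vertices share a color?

5

v3, v4, v5, v6, v8 are pairwise adjacent (a clique of size 5), so at least 5 colors are needed.
5 colors suffice: color 1 → {v4, v7}; color 2 → {v2, v8}; color 3 → {v1, v5}; color 4 → {v3}; color 5 → {v6}. No two adjacent vertices share a color.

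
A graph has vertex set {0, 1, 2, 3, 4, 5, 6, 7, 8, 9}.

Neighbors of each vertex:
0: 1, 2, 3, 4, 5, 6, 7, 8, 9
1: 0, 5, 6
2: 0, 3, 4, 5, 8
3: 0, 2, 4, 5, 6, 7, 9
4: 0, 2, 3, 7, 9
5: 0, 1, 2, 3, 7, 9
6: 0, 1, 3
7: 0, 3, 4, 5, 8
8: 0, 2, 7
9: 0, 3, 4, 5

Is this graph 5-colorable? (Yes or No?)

The chromatic number is 4. 0, 3, 4, 7 are pairwise adjacent (a clique of size 4), so at least 4 colors are needed.
4 colors suffice: color red → {0}; color blue → {1, 3, 8}; color green → {4, 5, 6}; color yellow → {2, 7, 9}.
Since 5 ≥ 4, a proper 5-coloring certainly exists.

Yes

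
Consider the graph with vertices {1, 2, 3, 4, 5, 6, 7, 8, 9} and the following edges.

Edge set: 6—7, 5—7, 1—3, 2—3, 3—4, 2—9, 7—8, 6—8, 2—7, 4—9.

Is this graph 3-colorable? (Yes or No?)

The chromatic number is 3. 6, 7, 8 are pairwise adjacent, so at least 3 colors are needed.
3 colors suffice: 1=blue, 2=blue, 3=red, 4=blue, 5=blue, 6=blue, 7=red, 8=green, 9=red.
That is already a proper 3-coloring.

Yes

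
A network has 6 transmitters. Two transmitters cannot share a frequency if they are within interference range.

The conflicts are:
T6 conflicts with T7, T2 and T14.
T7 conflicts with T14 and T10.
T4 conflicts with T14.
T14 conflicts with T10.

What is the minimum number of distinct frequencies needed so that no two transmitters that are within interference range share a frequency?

T7, T14, T10 all conflict with each other, so at least 3 frequencies are needed.
3 frequencies suffice: T6=3, T7=2, T2=1, T4=2, T14=1, T10=3. Each listed conflict is separated.

3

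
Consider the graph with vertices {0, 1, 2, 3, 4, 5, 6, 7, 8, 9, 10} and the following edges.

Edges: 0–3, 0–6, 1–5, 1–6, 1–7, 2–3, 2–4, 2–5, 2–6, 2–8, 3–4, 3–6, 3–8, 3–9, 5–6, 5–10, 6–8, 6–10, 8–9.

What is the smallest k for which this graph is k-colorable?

4

2, 3, 6, 8 are pairwise adjacent (a clique of size 4), so at least 4 colors are needed.
One proper 4-coloring: 0=c, 1=c, 2=c, 3=b, 4=a, 5=b, 6=a, 7=a, 8=d, 9=a, 10=c. Every edge joins two different colors.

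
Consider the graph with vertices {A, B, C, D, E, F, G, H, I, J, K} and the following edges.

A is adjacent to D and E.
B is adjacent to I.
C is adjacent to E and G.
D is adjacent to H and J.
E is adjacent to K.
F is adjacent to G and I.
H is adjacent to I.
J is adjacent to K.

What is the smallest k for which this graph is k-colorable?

3

The cycle K-E-A-D-J-K has odd length 5, so it cannot be 2-colored; at least 3 colors are needed.
3 colors suffice: color 1 → {D, E, G, I}; color 2 → {A, B, C, F, H, K}; color 3 → {J}. No two adjacent vertices share a color.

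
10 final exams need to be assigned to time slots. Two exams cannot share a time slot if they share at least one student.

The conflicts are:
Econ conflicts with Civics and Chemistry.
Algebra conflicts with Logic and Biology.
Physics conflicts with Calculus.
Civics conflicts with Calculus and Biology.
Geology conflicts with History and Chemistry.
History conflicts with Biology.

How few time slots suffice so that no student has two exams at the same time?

Civics and Calculus conflict, so at least 2 time slots are needed.
A valid assignment using 2 time slots: Econ=2, Algebra=1, Physics=1, Civics=1, Logic=2, Calculus=2, Geology=2, History=1, Biology=2, Chemistry=1. Every pair that conflicts lands in different time slots.

2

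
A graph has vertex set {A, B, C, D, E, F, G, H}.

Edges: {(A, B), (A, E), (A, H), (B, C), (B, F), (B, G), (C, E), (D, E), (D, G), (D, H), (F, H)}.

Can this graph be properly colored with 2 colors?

No

The cycle B-F-H-D-G-B has odd length 5, so it cannot be 2-colored; at least 3 colors are needed.
So 2 colors are not enough.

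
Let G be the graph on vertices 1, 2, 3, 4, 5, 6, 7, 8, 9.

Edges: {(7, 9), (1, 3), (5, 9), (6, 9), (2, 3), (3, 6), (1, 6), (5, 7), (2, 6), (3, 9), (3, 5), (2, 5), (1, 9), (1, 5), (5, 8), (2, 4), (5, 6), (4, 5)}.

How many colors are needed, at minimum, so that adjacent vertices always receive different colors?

1, 3, 5, 6, 9 are pairwise adjacent (a clique of size 5), so at least 5 colors are needed.
5 colors suffice: color red → {5}; color blue → {2, 8, 9}; color green → {4, 6, 7}; color yellow → {3}; color purple → {1}. No two adjacent vertices share a color.

5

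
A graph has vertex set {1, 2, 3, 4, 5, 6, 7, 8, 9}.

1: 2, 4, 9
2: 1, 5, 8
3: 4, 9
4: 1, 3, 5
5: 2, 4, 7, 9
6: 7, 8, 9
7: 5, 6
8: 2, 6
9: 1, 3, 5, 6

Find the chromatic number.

The cycle 8-2-1-9-6-8 has odd length 5, so it cannot be 2-colored; at least 3 colors are needed.
3 colors suffice: color a → {2, 4, 7, 9}; color b → {1, 3, 5, 6}; color c → {8}. Every edge joins two different colors.

3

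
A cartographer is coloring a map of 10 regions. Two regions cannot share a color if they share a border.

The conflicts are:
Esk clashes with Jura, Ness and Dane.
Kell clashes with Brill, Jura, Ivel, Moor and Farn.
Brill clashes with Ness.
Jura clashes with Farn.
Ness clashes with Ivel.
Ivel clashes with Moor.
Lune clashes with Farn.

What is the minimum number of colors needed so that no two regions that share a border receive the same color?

3

Kell, Ivel, Moor pairwise conflict, so at least 3 colors are needed.
3 colors suffice: color 1 → {Kell, Ness, Lune, Dane}; color 2 → {Brill, Jura, Ivel}; color 3 → {Esk, Moor, Farn}. Each listed conflict is separated.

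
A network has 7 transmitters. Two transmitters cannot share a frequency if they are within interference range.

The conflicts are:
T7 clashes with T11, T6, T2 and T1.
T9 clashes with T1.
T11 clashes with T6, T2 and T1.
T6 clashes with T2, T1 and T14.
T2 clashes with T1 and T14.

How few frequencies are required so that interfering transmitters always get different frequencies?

5

T7, T11, T6, T2, T1 all conflict with each other, so at least 5 frequencies are needed.
5 frequencies suffice: T7=5, T9=2, T11=4, T6=3, T2=2, T1=1, T14=1. No two conflicting transmitters share a frequency.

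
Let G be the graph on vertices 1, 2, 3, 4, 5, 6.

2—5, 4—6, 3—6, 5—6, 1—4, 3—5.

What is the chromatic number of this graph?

3

3, 5, 6 are mutually adjacent, so at least 3 colors are needed.
A valid assignment using 3 colors: 1=a, 2=a, 3=c, 4=b, 5=b, 6=a. No two adjacent vertices share a color.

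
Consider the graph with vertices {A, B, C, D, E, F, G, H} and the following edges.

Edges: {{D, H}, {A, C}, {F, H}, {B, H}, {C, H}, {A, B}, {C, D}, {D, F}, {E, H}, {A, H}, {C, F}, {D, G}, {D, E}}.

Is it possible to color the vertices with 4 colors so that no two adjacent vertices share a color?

The chromatic number is 4. C, D, F, H are mutually adjacent (a clique of size 4), so at least 4 colors are needed.
4 colors suffice: color 1 → {G, H}; color 2 → {A, D}; color 3 → {B, C, E}; color 4 → {F}.
That is already a proper 4-coloring.

Yes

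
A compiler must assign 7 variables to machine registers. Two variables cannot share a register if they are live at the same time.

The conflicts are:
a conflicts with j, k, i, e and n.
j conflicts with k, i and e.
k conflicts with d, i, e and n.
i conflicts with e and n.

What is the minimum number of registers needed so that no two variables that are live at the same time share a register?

5

a, j, k, i, e pairwise conflict, so at least 5 registers are needed.
A valid assignment using 5 registers: a=2, j=4, k=1, d=2, i=3, e=5, n=4. No two conflicting variables share a register.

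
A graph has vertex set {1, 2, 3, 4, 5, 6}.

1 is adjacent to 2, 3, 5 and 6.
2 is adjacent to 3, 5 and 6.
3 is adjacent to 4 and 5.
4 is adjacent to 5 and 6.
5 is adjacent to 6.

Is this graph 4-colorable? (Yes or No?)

The chromatic number is 4. 1, 2, 3, 5 are mutually adjacent (a clique of size 4), so at least 4 colors are needed.
One proper 4-coloring: 1=green, 2=yellow, 3=blue, 4=green, 5=red, 6=blue.
That is already a proper 4-coloring.

Yes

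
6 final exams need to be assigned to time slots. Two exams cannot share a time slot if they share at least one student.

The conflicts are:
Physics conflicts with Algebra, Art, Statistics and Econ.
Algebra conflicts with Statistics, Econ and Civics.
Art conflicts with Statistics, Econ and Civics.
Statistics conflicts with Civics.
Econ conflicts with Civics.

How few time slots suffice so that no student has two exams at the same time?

3

Art, Econ, Civics all conflict with each other, so at least 3 time slots are needed.
3 time slots suffice: time slot 1 → {Statistics, Econ}; time slot 2 → {Physics, Civics}; time slot 3 → {Algebra, Art}. Every pair that conflicts lands in different time slots.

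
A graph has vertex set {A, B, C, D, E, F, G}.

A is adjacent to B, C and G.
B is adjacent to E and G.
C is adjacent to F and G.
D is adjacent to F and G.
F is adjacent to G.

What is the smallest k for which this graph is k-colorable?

D, F, G are mutually adjacent, so at least 3 colors are needed.
A valid assignment using 3 colors: A=2, B=3, C=3, D=3, E=1, F=2, G=1. Every edge joins two different colors.

3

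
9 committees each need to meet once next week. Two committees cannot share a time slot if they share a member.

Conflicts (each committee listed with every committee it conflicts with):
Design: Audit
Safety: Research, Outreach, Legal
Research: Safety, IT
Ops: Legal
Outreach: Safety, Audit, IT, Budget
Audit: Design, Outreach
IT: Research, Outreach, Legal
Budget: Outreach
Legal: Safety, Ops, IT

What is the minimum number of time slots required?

IT and Legal conflict, so at least 2 time slots are needed.
A valid assignment using 2 time slots: Design=1, Safety=2, Research=1, Ops=2, Outreach=1, Audit=2, IT=2, Budget=2, Legal=1. Each listed conflict is separated.

2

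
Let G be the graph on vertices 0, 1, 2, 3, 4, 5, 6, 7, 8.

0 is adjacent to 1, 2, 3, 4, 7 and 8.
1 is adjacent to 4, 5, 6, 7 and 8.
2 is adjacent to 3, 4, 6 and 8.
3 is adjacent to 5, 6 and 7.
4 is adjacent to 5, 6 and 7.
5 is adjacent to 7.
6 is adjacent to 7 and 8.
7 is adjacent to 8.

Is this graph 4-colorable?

The chromatic number is 4. 0, 1, 4, 7 are pairwise adjacent (a clique of size 4), so at least 4 colors are needed.
One proper 4-coloring: 0=b, 1=d, 2=a, 3=c, 4=c, 5=b, 6=b, 7=a, 8=c.
That is already a proper 4-coloring.

Yes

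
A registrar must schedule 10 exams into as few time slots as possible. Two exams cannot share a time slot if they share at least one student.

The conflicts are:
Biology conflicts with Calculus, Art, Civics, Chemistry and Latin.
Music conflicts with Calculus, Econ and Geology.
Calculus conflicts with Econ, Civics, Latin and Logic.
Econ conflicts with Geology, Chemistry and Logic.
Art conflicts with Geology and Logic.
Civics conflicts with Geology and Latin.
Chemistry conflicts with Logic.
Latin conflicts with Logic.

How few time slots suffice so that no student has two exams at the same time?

Biology, Calculus, Civics, Latin pairwise conflict, so at least 4 time slots are needed.
4 time slots suffice: time slot 1 → {Calculus, Geology, Chemistry}; time slot 2 → {Biology, Econ}; time slot 3 → {Music, Civics, Logic}; time slot 4 → {Art, Latin}. Each listed conflict is separated.

4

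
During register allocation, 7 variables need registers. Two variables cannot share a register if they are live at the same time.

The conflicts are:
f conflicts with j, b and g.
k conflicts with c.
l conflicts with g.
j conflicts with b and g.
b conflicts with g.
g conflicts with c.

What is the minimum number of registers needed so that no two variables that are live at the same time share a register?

f, j, b, g all conflict with each other, so at least 4 registers are needed.
4 registers suffice: register 1 → {k, g}; register 2 → {l, b, c}; register 3 → {f}; register 4 → {j}. Each listed conflict is separated.

4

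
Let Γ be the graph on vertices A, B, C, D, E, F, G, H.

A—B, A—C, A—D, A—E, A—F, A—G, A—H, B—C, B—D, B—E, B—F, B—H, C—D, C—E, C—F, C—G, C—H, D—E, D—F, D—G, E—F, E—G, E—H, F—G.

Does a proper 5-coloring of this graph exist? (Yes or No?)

No

A, C, D, E, F, G are pairwise adjacent (a clique of size 6), so at least 6 colors are needed.
So 5 colors are not enough.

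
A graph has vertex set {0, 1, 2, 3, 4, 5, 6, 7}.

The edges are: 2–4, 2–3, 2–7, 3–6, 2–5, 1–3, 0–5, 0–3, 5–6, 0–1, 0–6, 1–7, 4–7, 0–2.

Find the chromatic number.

3

2, 4, 7 form a triangle, so at least 3 colors are needed.
3 colors suffice: color a → {1, 2, 6}; color b → {0, 7}; color c → {3, 4, 5}. Every edge joins two different colors.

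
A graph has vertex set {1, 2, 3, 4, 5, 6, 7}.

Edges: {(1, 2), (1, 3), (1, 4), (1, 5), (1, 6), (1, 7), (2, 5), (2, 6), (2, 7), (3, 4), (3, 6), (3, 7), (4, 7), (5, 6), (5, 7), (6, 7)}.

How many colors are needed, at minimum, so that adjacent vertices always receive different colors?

1, 2, 5, 6, 7 form a clique, so at least 5 colors are needed.
5 colors suffice: 1=blue, 2=purple, 3=yellow, 4=green, 5=yellow, 6=green, 7=red. No two adjacent vertices share a color.

5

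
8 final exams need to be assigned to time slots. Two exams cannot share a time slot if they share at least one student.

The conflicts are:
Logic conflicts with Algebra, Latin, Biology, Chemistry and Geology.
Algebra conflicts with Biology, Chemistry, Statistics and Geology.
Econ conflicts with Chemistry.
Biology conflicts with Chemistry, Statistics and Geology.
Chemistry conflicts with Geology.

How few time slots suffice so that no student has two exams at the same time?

5

Logic, Algebra, Biology, Chemistry, Geology all conflict with each other, so at least 5 time slots are needed.
5 time slots suffice: time slot 1 → {Latin, Chemistry, Statistics}; time slot 2 → {Logic, Econ}; time slot 3 → {Biology}; time slot 4 → {Algebra}; time slot 5 → {Geology}. No two conflicting exams share a time slot.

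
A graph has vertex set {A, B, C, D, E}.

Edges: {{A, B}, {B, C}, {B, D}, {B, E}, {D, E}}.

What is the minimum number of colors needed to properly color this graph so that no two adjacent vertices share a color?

3

B, D, E are mutually adjacent, so at least 3 colors are needed.
3 colors suffice: color 1 → {B}; color 2 → {A, C, D}; color 3 → {E}. No two adjacent vertices share a color.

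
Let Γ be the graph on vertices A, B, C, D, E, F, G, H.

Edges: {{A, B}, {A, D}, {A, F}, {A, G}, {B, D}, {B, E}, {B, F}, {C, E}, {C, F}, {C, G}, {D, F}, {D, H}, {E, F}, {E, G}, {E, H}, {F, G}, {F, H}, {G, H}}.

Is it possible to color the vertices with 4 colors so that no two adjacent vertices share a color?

The chromatic number is 4. C, E, F, G are mutually adjacent (a clique of size 4), so at least 4 colors are needed.
4 colors suffice: A=yellow, B=blue, C=yellow, D=green, E=green, F=red, G=blue, H=yellow.
That is already a proper 4-coloring.

Yes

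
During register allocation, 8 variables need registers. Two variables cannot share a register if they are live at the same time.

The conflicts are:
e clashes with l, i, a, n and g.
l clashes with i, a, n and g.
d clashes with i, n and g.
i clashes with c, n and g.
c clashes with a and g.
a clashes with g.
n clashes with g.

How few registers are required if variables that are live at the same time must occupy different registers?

5

e, l, i, n, g pairwise conflict, so at least 5 registers are needed.
5 registers suffice: e=3, l=5, d=3, i=2, c=3, a=2, n=4, g=1. No two conflicting variables share a register.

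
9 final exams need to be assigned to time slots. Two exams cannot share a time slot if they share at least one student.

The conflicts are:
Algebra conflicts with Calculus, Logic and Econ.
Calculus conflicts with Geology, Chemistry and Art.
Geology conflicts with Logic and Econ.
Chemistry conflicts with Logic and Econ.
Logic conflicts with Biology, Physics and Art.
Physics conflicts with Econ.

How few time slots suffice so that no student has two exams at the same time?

Logic and Physics conflict, so at least 2 time slots are needed.
2 time slots suffice: Algebra=2, Calculus=1, Geology=2, Chemistry=2, Logic=1, Biology=2, Physics=2, Econ=1, Art=2. Every pair that conflicts lands in different time slots.

2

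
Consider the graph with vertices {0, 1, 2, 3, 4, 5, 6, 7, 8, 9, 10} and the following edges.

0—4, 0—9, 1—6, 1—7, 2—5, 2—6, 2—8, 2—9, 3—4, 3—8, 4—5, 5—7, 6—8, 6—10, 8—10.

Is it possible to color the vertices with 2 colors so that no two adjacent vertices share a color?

No

2, 6, 8 are pairwise adjacent, so at least 3 colors are needed.
So 2 colors are not enough.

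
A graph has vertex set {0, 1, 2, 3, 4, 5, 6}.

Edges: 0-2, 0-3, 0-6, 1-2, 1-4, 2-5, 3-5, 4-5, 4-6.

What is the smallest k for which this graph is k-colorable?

The cycle 0-3-5-4-6-0 has odd length 5, so it cannot be 2-colored; at least 3 colors are needed.
3 colors suffice: color red → {0, 1, 5}; color blue → {2, 3, 4}; color green → {6}. Each edge has distinct colors on its endpoints.

3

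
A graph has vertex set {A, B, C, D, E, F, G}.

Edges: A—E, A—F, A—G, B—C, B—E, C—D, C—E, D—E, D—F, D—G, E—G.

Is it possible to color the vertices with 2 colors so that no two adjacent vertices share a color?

B, C, E are mutually adjacent, so at least 3 colors are needed.
So 2 colors are not enough.

No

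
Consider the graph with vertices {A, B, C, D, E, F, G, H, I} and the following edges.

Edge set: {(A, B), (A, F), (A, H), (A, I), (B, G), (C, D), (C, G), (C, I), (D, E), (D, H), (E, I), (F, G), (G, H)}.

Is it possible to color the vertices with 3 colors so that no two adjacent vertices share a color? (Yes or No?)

The chromatic number is 3. The cycle G-B-A-I-C-G has odd length 5, so it cannot be 2-colored; at least 3 colors are needed.
A valid assignment using 3 colors: A=1, B=2, C=2, D=1, E=2, F=2, G=1, H=2, I=3.
That is already a proper 3-coloring.

Yes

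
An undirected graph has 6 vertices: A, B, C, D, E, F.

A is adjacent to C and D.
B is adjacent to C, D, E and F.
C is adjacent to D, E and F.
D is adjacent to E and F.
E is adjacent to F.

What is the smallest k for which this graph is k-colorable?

B, C, D, E, F are pairwise adjacent (a clique of size 5), so at least 5 colors are needed.
5 colors suffice: color red → {D}; color blue → {C}; color green → {A, F}; color yellow → {B}; color purple → {E}. Every edge joins two different colors.

5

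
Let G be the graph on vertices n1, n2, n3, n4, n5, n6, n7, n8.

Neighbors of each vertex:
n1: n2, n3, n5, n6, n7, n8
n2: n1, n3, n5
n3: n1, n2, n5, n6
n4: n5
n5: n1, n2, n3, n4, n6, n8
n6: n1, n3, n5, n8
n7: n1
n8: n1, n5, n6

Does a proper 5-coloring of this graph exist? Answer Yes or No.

Yes

The chromatic number is 4. n1, n2, n3, n5 are mutually adjacent (a clique of size 4), so at least 4 colors are needed.
A valid assignment using 4 colors: n1=1, n2=4, n3=3, n4=1, n5=2, n6=4, n7=2, n8=3.
Since 5 ≥ 4, a proper 5-coloring certainly exists.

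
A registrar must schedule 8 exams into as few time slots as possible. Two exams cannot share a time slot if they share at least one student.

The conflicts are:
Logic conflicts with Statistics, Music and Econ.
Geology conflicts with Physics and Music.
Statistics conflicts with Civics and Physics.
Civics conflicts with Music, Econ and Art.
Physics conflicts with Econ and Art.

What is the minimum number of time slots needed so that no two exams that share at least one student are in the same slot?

The cycle Logic-Music-Geology-Physics-Statistics-Logic has odd length 5, so it cannot be 2-colored; at least 3 time slots are needed.
A valid assignment using 3 time slots: Logic=1, Geology=3, Statistics=2, Civics=1, Physics=1, Music=2, Econ=2, Art=2. Every pair that conflicts lands in different time slots.

3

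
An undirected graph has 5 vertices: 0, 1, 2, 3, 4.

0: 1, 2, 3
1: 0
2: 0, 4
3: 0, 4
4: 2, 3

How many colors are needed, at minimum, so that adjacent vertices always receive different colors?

2

3 and 4 are adjacent, so at least 2 colors are needed.
One proper 2-coloring: 0=red, 1=blue, 2=blue, 3=blue, 4=red. Every edge joins two different colors.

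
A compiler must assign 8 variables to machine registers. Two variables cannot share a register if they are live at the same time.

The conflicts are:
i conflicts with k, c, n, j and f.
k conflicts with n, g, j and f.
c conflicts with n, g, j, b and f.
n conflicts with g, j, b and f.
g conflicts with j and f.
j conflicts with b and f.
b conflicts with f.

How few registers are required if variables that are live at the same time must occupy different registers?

5

i, k, n, j, f pairwise conflict, so at least 5 registers are needed.
5 registers suffice: register 1 → {j}; register 2 → {n}; register 3 → {f}; register 4 → {k, c}; register 5 → {i, g, b}. Every pair that conflicts lands in different registers.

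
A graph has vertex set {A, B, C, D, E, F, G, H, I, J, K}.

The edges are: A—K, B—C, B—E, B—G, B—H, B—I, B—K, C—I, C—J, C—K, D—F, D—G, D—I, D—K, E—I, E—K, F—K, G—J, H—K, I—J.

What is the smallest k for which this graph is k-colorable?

C, I, J form a triangle, so at least 3 colors are needed.
3 colors suffice: color 1 → {G, I, K}; color 2 → {A, B, D, J}; color 3 → {C, E, F, H}. No two adjacent vertices share a color.

3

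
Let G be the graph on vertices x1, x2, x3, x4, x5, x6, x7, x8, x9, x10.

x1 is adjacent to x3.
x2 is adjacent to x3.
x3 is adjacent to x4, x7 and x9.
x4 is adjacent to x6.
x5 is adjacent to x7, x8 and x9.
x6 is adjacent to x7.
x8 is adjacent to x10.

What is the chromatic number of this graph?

2

x5 and x7 are adjacent, so at least 2 colors are needed.
2 colors suffice: x1=B, x2=B, x3=R, x4=B, x5=R, x6=R, x7=B, x8=B, x9=B, x10=R. Each edge has distinct colors on its endpoints.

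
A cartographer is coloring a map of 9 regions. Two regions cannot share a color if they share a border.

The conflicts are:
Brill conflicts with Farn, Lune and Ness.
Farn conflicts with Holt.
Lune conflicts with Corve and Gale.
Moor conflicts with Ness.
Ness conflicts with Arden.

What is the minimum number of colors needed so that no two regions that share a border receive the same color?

Brill and Farn conflict, so at least 2 colors are needed.
One proper 2-coloring: Brill=1, Farn=2, Lune=2, Moor=1, Ness=2, Arden=1, Corve=1, Holt=1, Gale=1. No two conflicting regions share a color.

2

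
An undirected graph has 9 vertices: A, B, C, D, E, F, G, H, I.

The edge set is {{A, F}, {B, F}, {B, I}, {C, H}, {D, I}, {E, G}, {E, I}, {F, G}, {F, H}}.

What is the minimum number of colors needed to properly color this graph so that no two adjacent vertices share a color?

The cycle E-G-F-B-I-E has odd length 5, so it cannot be 2-colored; at least 3 colors are needed.
One proper 3-coloring: A=2, B=2, C=1, D=2, E=2, F=1, G=3, H=2, I=1. Every edge joins two different colors.

3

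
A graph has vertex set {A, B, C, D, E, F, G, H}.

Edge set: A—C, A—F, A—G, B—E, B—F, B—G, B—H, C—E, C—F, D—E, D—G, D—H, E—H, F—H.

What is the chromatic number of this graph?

D, E, H form a triangle, so at least 3 colors are needed.
3 colors suffice: color red → {E, F, G}; color blue → {A, B, D}; color green → {C, H}. Every edge joins two different colors.

3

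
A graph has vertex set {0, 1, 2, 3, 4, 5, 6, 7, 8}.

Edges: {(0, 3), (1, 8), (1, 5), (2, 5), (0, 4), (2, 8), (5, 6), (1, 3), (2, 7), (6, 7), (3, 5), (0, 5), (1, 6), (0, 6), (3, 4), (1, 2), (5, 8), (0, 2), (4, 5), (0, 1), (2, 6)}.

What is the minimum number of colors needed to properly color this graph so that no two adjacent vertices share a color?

0, 1, 2, 5, 6 are pairwise adjacent (a clique of size 5), so at least 5 colors are needed.
5 colors suffice: color a → {5, 7}; color b → {1, 4}; color c → {2, 3}; color d → {0, 8}; color e → {6}. No two adjacent vertices share a color.

5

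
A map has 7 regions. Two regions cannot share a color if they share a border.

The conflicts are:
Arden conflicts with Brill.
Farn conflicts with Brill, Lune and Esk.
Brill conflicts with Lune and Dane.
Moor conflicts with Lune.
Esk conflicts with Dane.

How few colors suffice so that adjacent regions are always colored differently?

Farn, Brill, Lune pairwise conflict, so at least 3 colors are needed.
A valid assignment using 3 colors: Arden=2, Farn=3, Brill=1, Moor=1, Lune=2, Esk=1, Dane=2. Each listed conflict is separated.

3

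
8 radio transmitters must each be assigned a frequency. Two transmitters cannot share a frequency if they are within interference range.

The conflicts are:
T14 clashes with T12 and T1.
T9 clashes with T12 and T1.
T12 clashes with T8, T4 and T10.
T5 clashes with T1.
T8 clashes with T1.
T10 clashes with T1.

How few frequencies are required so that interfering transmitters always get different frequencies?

2

T12 and T8 conflict, so at least 2 frequencies are needed.
2 frequencies suffice: T14=2, T9=2, T12=1, T5=2, T8=2, T4=2, T10=2, T1=1. Every pair that conflicts lands in different frequencies.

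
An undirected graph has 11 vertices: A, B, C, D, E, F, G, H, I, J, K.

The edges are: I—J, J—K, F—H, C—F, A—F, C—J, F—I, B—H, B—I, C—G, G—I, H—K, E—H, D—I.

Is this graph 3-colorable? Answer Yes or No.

The chromatic number is 3. The cycle H-F-I-J-K-H has odd length 5, so it cannot be 2-colored; at least 3 colors are needed.
A valid assignment using 3 colors: A=1, B=2, C=1, D=2, E=2, F=2, G=2, H=1, I=1, J=2, K=3.
That is already a proper 3-coloring.

Yes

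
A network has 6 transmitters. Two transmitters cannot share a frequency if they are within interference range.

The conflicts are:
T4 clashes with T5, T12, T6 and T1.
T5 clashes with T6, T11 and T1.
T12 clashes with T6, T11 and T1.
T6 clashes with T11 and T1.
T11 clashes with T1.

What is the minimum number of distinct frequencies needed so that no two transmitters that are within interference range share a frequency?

T4, T5, T6, T1 are mutually in conflict, so at least 4 frequencies are needed.
A valid assignment using 4 frequencies: T4=4, T5=3, T12=3, T6=2, T11=4, T1=1. Each listed conflict is separated.

4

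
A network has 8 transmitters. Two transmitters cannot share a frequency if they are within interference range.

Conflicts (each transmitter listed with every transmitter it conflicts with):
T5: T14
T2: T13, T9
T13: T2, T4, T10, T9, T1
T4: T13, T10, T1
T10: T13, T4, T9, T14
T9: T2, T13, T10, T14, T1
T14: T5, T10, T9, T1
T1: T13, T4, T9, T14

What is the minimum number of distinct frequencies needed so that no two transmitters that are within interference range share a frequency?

3

T13, T4, T1 pairwise conflict, so at least 3 frequencies are needed.
3 frequencies suffice: frequency 1 → {T13, T14}; frequency 2 → {T5, T4, T9}; frequency 3 → {T2, T10, T1}. Every pair that conflicts lands in different frequencies.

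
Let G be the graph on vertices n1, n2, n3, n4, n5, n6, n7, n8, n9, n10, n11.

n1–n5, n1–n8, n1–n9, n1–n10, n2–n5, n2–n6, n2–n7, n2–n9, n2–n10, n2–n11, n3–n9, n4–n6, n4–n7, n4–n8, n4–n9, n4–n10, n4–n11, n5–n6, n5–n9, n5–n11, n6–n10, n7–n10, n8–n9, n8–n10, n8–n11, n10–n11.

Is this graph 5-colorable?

Yes

The chromatic number is 4. n4, n8, n10, n11 are mutually adjacent (a clique of size 4), so at least 4 colors are needed.
A valid assignment using 4 colors: n1=2, n2=2, n3=2, n4=2, n5=4, n6=3, n7=3, n8=4, n9=1, n10=1, n11=3.
Since 5 ≥ 4, a proper 5-coloring certainly exists.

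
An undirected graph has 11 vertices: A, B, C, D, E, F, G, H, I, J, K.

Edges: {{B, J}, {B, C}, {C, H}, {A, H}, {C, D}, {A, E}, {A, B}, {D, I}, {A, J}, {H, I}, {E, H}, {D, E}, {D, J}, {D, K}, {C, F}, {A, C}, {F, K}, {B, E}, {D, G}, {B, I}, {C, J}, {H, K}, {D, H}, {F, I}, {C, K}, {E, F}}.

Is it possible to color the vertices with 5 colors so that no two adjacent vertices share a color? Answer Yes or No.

Yes

The chromatic number is 4. A, B, C, J are mutually adjacent (a clique of size 4), so at least 4 colors are needed.
A valid assignment using 4 colors: A=4, B=1, C=2, D=1, E=2, F=1, G=2, H=3, I=2, J=3, K=4.
Since 5 ≥ 4, a proper 5-coloring certainly exists.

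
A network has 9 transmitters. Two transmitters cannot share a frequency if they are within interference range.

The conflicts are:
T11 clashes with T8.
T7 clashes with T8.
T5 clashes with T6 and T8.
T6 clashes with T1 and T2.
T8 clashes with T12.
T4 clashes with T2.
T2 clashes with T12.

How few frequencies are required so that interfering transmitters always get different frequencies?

The cycle T6-T5-T8-T12-T2-T6 has odd length 5, so it cannot be 2-colored; at least 3 frequencies are needed.
3 frequencies suffice: frequency 1 → {T1, T8, T2}; frequency 2 → {T11, T7, T6, T4, T12}; frequency 3 → {T5}. Every pair that conflicts lands in different frequencies.

3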